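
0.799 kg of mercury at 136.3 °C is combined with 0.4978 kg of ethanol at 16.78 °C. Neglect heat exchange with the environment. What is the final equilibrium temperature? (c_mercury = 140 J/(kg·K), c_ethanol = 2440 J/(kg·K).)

Taking heat into each body as positive, Σ m c ΔT = 0:
0.799*140*(T − 136.3) + 0.4978*2440*(T − 16.78) = 0
111.86(T − 136.3) + 1214.6(T − 16.78) = 0
(111.86 + 1214.6) T = 111.86*136.3 + 1214.6*16.78
T = 35628 / 1326.5 = 26.9 °C

T_f ≈ 26.9 °C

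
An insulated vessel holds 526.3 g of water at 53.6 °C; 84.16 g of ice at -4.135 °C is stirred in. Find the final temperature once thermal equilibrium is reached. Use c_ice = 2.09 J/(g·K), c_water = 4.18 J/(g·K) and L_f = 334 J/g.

Setting the total heat transfer to zero:
warm ice to 0 °C: 84.16·2.09·(0 − (-4.135)) = 727.32; latent heat to melt: 84.16·334 = 28109; warm the meltwater: 351.79 T; water: 2199.9(T − 53.6)
2551.7 T = 117916 − 28837 = 89080
T ≈ 34.91 °C. Since T > 0 °C, the all-ice-melts assumption holds.

T_f ≈ 34.9 °C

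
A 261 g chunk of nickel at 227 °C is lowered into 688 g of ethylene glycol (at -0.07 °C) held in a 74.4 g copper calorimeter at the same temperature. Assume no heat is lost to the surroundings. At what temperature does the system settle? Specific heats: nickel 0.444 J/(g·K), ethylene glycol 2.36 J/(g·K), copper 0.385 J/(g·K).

Conservation of energy gives ΣQ = 0:
261*0.444*(T − 227) + 688*2.36*(T − (-0.07)) + 74.4*0.385*(T − (-0.07)) = 0
(115.88 + 1623.7 + 28.64) T = 115.88*227 + 1623.7*(-0.07) + 28.64*(-0.07)
T ≈ 14.81 °C

T_f ≈ 14.8 °C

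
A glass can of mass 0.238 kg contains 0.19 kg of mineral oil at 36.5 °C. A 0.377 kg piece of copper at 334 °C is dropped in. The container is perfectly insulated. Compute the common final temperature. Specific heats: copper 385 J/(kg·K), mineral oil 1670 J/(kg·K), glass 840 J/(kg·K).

T_f ≈ 101.7 °C

Taking heat into each body as positive, Σ m c ΔT = 0:
0.377×385×(T − 334) + 0.19×1670×(T − 36.5) + 0.238×840×(T − 36.5) = 0
145.15(T − 334) + 317.3(T − 36.5) + 199.92(T − 36.5) = 0
662.37 T = 67357
T = 67357/662.37 ≈ 101.69 °C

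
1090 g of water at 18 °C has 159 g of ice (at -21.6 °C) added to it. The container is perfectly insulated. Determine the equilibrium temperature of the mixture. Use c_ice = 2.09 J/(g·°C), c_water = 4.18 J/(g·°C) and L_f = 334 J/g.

T_f ≈ 4.2 °C

Taking heat into each body as positive, Σ m c ΔT = 0:
ice -21.6→0 °C: 159×2.09×21.6 = 7177.9
  latent heat to melt: 159×334 = 53106
  meltwater 0→T: 159×4.18×T = 664.62 T
  water: 4556.2(T − 18)
5220.8 T = 82012 − 60284 = 21728
T ≈ 4.16 °C (positive, so assuming full melt was valid).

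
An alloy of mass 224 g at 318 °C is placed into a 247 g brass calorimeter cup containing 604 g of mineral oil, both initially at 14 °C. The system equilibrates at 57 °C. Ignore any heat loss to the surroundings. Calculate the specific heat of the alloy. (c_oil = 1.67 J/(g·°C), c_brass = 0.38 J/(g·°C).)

c ≈ 0.811 J/(g·°C)

Heat gained plus heat lost sum to zero:
224×c×(57 − 318) + 604×1.67×(57 − 14) + 247×0.38×(57 − 14) = 0
-58464 c = -47409
c = -47409/-58464 ≈ 0.8109 J/(g·°C)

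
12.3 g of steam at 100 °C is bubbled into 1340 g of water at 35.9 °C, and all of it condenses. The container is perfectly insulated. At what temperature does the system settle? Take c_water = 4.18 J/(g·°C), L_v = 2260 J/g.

Energy conservation, ΣQ = 0:
steam→water at 100 °C releases m L_v = 12.3·2260 = 27798
  condensate cools 100→T: 12.3·4.18·(T − 100) = 51.41(T − 100)
  water warms: 1340·4.18·(T − 35.9) = 5601.2(T − 35.9)
5652.6 T = 27798 + 5141.4 + 201083 = 234022
T ≈ 41.40 °C, under the boiling point, so the assumption holds.

T_f ≈ 41.4 °C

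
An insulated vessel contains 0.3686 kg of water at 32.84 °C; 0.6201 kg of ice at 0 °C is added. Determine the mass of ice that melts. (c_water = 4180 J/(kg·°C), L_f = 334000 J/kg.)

Water can give up m c ΔT = 0.3686·4180·32.84 = 50598 J before reaching 0 °C.
Melting all 0.6201 kg of ice would need 0.6201·334000 = 207113 J.
50598 J < 207113 J, so only part of the ice melts and the system sits at 0 °C.
Mass melted = 50598/334000 ≈ 0.1515 kg.

m_melted ≈ 0.151 kg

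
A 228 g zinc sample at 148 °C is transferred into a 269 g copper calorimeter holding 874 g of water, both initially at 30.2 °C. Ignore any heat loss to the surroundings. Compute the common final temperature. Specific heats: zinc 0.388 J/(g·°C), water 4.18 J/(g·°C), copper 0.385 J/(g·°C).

Setting the total heat transfer to zero:
228·0.388·(T − 148) + 874·4.18·(T − 30.2) + 269·0.385·(T − 30.2) = 0
88.46(T − 148) + 3653.3(T − 30.2) + 103.56(T − 30.2) = 0
(88.46 + 3653.3 + 103.56) T = 88.46·148 + 3653.3·30.2 + 103.56·30.2
T = 126551/3845.3 ≈ 32.91 °C

T_f ≈ 32.9 °C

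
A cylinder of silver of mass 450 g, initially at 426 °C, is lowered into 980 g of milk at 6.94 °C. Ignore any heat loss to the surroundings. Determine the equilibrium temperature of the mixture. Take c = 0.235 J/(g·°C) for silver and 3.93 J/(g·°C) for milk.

T_f ≈ 18.1 °C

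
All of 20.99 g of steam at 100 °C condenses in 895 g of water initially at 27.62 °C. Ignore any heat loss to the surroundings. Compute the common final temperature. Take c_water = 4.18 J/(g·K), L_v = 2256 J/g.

T_f ≈ 41.6 °C

Let T be the final temperature. ΣQ_i = 0:
latent heat released on condensation: 20.99×2256 = 47353
  condensate cools 100→T: 20.99×4.18×(T − 100) = 87.74(T − 100)
  water warms: 895×4.18×(T − 27.62) = 3741.1(T − 27.62)
3828.8 T = 47353 + 8773.8 + 103329 = 159456
T ≈ 41.65 °C, under the boiling point, so the assumption holds.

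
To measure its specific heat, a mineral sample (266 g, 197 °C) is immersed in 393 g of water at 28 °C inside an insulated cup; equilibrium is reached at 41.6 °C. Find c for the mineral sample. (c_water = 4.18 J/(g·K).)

c ≈ 0.54 J/(g·K)

Heat gained plus heat lost sum to zero:
266×c×(41.6 − 197) + 393×4.18×(41.6 − 28) = 0
-41336 c = -22341
c = -22341/-41336 ≈ 0.5405 J/(g·K)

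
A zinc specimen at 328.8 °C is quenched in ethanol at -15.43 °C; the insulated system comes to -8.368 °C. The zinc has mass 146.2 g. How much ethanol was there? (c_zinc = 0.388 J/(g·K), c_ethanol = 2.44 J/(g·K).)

m ≈ 1110 g

|Q_zinc| = |Q_ethanol|:
146.2×0.388×(328.8 − -8.368) = m×2.44×(-8.368 − (-15.43))
17.23 m = 19126  ⇒  m ≈ 1110 g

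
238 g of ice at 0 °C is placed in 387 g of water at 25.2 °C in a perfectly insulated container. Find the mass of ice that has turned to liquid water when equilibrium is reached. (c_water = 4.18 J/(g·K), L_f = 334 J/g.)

Water can give up m c ΔT = 387·4.18·25.2 = 40765 J before reaching 0 °C.
To melt every bit of ice: 238·334 = 79492 J.
40765 J < 79492 J, so only part of the ice melts and the system sits at 0 °C.
m_melt = 40765 / L_f = 122.1 g.

m_melted ≈ 122 g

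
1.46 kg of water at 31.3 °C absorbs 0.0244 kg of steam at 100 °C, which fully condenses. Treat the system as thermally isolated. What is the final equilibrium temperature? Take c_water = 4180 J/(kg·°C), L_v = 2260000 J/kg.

Net heat exchanged in the isolated system is zero:
steam→water at 100 °C releases m L_v = 0.0244·2260000 = 55144; condensed water 100 °C→T: 101.99(T − 100); water warms: 1.46·4180·(T − 31.3) = 6102.8(T − 31.3)
6204.8 T = 55144 + 10199 + 191018 = 256361
T ≈ 41.32 °C, under the boiling point, so the assumption holds.

T_f ≈ 41.3 °C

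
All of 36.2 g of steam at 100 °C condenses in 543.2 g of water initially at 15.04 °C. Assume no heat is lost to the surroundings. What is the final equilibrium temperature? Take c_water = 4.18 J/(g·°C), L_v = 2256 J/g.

Setting the total heat transfer to zero:
condense steam: −36.2·2256 = −81667; condensed water 100 °C→T: 151.32(T − 100); original water: 2270.6(T − 15.04)
2421.9 T = 81667 + 15132 + 34149 = 130948
T ≈ 54.07 °C (< 100 °C, so full condensation is consistent).

T_f ≈ 54.1 °C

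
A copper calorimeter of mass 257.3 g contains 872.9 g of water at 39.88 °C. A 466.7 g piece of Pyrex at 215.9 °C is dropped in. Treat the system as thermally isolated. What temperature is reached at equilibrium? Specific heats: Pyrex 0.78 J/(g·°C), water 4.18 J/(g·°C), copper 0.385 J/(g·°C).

Net heat exchanged in the isolated system is zero:
466.7*0.78*(T − 215.9) + 872.9*4.18*(T − 39.88) + 257.3*0.385*(T − 39.88) = 0
364.03(T − 215.9) + 3648.7(T − 39.88) + 99.06(T − 39.88) = 0
(364.03 + 3648.7 + 99.06) T = 364.03*215.9 + 3648.7*39.88 + 99.06*39.88
T = 228055 / 4111.8 = 55.5 °C

T_f ≈ 55.5 °C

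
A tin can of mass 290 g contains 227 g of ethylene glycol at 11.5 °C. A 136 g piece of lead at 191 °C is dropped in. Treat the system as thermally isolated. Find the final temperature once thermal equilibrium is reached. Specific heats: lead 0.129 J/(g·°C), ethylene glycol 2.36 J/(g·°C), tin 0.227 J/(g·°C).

T_f ≈ 16.6 °C

Heat gained plus heat lost sum to zero:
136·0.129·(T − 191) + 227·2.36·(T − 11.5) + 290·0.227·(T − 11.5) = 0
17.54(T − 191) + 535.72(T − 11.5) + 65.83(T − 11.5) = 0
(17.54 + 535.72 + 65.83) T = 17.54·191 + 535.72·11.5 + 65.83·11.5
T = 10269 / 619.09 = 16.6 °C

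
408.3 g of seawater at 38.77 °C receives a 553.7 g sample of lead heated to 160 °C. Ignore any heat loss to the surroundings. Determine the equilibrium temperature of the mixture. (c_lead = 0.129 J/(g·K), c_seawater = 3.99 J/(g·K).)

Set heat shed by the hot body equal to heat absorbed by the cold body:
553.7×0.129×(160 − T) = 408.3×3.99×(T − 38.77)
71.43(160 − T) = 1629.1(T − 38.77)
1700.5 T = 74589  ⇒  T ≈ 43.86 °C

T_f ≈ 43.9 °C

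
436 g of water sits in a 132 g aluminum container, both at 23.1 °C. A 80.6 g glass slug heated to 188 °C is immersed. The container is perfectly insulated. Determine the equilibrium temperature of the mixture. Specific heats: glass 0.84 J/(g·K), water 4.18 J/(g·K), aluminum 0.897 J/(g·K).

T_f ≈ 28.7 °C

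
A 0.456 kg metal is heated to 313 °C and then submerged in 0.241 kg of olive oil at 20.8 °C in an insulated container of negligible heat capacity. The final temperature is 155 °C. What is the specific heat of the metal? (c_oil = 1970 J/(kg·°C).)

c ≈ 884 J/(kg·°C)

Heat lost by the metal = heat gained by the oil:
0.456×c×(313 − 155) = 0.241×1970×(155 − 20.8)
72.05 c = 63714  ⇒  c ≈ 884.3 J/(kg·°C)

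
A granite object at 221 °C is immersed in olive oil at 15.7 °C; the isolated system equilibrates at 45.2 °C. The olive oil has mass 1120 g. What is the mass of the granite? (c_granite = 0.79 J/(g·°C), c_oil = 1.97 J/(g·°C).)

Conservation of energy gives ΣQ = 0:
m·0.79·(45.2 − 221) + 1120·1.97·(45.2 − 15.7) = 0
-138.88 m = -65089
m = -65089/-138.88 ≈ 468.7 g

m ≈ 469 g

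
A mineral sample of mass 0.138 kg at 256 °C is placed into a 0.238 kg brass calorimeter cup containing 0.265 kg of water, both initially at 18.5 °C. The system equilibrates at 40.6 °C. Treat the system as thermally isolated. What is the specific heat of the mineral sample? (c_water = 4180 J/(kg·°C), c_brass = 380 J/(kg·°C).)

Taking heat into each body as positive, Σ m c ΔT = 0:
0.138·c·(40.6 − 256) + 0.265·4180·(40.6 − 18.5) + 0.238·380·(40.6 − 18.5) = 0
-29.73 c = -26479
c = -26479/-29.73 ≈ 890.8 J/(kg·°C)

c ≈ 891 J/(kg·°C)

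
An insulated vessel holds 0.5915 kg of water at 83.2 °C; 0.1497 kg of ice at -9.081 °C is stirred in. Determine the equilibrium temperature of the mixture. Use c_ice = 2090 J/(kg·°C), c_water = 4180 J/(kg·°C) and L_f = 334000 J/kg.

T_f ≈ 49.3 °C

Sum of m c ΔT and latent-heat terms is zero:
ice -9.081→0 °C: 0.1497×2090×9.081 = 2841.2; latent heat to melt: 0.1497×334000 = 50000; meltwater 0→T: 0.1497×4180×T = 625.75 T; water: 2472.5(T − 83.2)
3098.2 T = 205710 − 52841 = 152869
T ≈ 49.34 °C (positive, so assuming full melt was valid).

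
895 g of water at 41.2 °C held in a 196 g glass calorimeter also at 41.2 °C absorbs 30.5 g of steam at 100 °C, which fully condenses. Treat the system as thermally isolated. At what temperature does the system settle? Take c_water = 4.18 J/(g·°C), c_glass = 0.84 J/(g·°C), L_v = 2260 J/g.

T_f ≈ 60.1 °C

Conservation of energy gives ΣQ = 0:
latent heat released on condensation: 30.5·2260 = 68930
  condensed water 100 °C→T: 127.49(T − 100)
  water warms: 895·4.18·(T − 41.2) = 3741.1(T − 41.2)
  glass cup: 196·0.84·(T − 41.2) = 164.64(T − 41.2)
4033.2 T = 68930 + 12749 + 160916 = 242595
T ≈ 60.15 °C (< 100 °C, so full condensation is consistent).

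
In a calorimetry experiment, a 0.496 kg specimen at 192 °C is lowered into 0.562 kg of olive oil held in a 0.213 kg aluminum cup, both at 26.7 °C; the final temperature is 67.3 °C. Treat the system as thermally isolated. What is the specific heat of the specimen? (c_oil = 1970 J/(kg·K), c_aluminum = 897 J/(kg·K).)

Energy conservation, ΣQ = 0:
0.496×c×(67.3 − 192) + 0.562×1970×(67.3 − 26.7) + 0.213×897×(67.3 − 26.7) = 0
-61.85 c = -52707
c = -52707/-61.85 ≈ 852.2 J/(kg·K)

c ≈ 852 J/(kg·K)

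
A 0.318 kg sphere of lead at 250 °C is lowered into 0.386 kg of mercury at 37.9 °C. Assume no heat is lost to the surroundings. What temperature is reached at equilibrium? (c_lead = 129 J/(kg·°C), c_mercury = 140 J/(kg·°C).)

T_f ≈ 129.4 °C

T_f = Σ m_i c_i T_i / Σ m_i c_i:
T_f = (41.02×250 + 54.04×37.9) / (41.02 + 54.04)
    = 12304 / 95.06 ≈ 129.43 °C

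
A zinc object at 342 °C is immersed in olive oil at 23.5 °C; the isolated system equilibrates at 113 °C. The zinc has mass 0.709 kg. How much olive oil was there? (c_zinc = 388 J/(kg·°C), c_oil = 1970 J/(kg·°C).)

m ≈ 0.357 kg

Net heat exchanged in the isolated system is zero:
0.709·388·(113 − 342) + m·1970·(113 − 23.5) = 0
176315 m = 62996
m = 62996/176315 ≈ 0.3573 kg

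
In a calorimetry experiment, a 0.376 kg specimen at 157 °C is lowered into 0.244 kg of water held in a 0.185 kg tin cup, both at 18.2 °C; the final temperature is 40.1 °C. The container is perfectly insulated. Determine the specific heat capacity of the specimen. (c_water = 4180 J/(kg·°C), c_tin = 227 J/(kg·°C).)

Let T be the final temperature. ΣQ_i = 0:
0.376·c·(40.1 − 157) + 0.244·4180·(40.1 − 18.2) + 0.185·227·(40.1 − 18.2) = 0
-43.95 c = -23256
c = -23256/-43.95 ≈ 529.1 J/(kg·°C)

c ≈ 529 J/(kg·°C)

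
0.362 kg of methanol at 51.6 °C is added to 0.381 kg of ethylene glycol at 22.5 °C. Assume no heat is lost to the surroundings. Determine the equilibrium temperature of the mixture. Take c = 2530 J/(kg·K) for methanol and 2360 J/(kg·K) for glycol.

T_f ≈ 37.2 °C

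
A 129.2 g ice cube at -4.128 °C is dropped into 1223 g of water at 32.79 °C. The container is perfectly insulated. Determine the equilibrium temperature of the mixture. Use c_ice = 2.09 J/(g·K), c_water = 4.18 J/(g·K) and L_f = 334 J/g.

T_f ≈ 21.8 °C

Heat gained plus heat lost sum to zero:
ice -4.128→0 °C: 129.2·2.09·4.128 = 1114.7; latent heat to melt: 129.2·334 = 43153; warm the meltwater: 540.06 T; water: 5112.1(T − 32.79)
5652.2 T = 167627 − 44267 = 123360
T ≈ 21.83 °C (positive, so assuming full melt was valid).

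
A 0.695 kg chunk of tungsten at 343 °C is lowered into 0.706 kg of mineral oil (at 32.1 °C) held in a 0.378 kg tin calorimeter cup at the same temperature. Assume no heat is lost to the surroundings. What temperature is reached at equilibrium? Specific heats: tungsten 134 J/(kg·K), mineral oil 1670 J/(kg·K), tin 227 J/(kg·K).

T_f ≈ 53.4 °C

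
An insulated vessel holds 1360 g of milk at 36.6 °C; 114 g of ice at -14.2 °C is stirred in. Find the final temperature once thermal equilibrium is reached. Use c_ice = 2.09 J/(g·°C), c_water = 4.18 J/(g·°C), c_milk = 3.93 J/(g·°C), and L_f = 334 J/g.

T_f ≈ 26.5 °C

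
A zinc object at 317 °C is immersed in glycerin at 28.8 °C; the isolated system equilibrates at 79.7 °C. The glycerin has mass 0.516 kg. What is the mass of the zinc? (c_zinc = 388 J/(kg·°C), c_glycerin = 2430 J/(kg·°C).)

Energy conservation, ΣQ = 0:
m·388·(79.7 − 317) + 0.516·2430·(79.7 − 28.8) = 0
-92072 m = -63822
m = -63822/-92072 ≈ 0.6932 kg

m ≈ 0.693 kg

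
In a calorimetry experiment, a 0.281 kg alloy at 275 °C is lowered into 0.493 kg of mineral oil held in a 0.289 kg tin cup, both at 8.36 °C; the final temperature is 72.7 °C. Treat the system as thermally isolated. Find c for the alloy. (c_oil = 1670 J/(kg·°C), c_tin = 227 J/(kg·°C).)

c ≈ 1010 J/(kg·°C)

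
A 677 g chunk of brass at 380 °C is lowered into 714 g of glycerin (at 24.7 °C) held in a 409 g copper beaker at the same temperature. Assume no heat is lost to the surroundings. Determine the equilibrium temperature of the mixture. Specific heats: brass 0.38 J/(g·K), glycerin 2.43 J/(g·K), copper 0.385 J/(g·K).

T_f ≈ 67.2 °C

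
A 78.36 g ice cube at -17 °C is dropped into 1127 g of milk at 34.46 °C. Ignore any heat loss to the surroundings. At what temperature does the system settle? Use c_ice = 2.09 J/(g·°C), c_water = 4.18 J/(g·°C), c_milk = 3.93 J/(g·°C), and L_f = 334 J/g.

Net heat exchanged in the isolated system is zero:
ice -17→0 °C: 78.36×2.09×17 = 2784.1
  latent heat to melt: 78.36×334 = 26172
  warm the meltwater: 327.54 T
  milk: 4429.1(T − 34.46)
4756.7 T = 152627 − 28956 = 123671
T ≈ 26.00 °C. Since T > 0 °C, the all-ice-melts assumption holds.

T_f ≈ 26.0 °C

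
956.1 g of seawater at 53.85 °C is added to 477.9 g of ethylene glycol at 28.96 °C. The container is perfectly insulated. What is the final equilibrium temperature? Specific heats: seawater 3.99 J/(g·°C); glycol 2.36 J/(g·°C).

T_f is the heat-capacity-weighted average of the initial temperatures:
T_f = (3814.8·53.85 + 1127.8·28.96) / (3814.8 + 1127.8)
    = 238091 / 4942.7 ≈ 48.17 °C

T_f ≈ 48.2 °C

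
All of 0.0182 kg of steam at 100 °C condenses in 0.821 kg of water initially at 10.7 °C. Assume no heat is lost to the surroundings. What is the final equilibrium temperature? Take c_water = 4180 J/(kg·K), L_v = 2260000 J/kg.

T_f ≈ 24.4 °C

Conservation of energy gives ΣQ = 0:
steam→water at 100 °C releases m L_v = 0.0182×2260000 = 41132
  condensed water 100 °C→T: 76.08(T − 100)
  water warms: 0.821×4180×(T − 10.7) = 3431.8(T − 10.7)
3507.9 T = 41132 + 7607.6 + 36720 = 85460
T ≈ 24.36 °C, under the boiling point, so the assumption holds.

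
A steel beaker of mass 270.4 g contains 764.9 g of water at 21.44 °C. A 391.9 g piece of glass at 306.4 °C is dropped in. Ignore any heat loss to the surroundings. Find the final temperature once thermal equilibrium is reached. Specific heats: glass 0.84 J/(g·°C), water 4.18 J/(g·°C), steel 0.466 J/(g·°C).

Net heat exchanged in the isolated system is zero:
391.9*0.84*(T − 306.4) + 764.9*4.18*(T − 21.44) + 270.4*0.466*(T − 21.44) = 0
(329.2 + 3197.3 + 126.01) T = 329.2*306.4 + 3197.3*21.44 + 126.01*21.44
T = 172117 / 3652.5 = 47.1 °C

T_f ≈ 47.1 °C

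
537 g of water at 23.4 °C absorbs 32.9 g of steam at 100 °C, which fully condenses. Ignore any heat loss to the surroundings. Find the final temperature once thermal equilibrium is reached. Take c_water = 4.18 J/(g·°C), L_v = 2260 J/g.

Setting the total heat transfer to zero:
steam→water at 100 °C releases m L_v = 32.9·2260 = 74354
  condensed water 100 °C→T: 137.52(T − 100)
  original water: 2244.7(T − 23.4)
2382.2 T = 74354 + 13752 + 52525 = 140631
T ≈ 59.03 °C — below 100 °C, confirming all the steam condensed.

T_f ≈ 59.0 °C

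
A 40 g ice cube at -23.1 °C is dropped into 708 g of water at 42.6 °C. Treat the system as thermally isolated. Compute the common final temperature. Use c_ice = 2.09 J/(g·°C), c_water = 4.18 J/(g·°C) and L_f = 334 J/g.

T_f ≈ 35.4 °C

Conservation of energy gives ΣQ = 0:
ice -23.1→0 °C: 40·2.09·23.1 = 1931.2; fusion: m_ice L_f = 40·334 = 13360; warm the meltwater: 167.2 T; water cools: 708·4.18·(T − 42.6) = 2959.4(T − 42.6)
3126.6 T = 126072 − 15291 = 110781
T ≈ 35.43 °C. Since T > 0 °C, the all-ice-melts assumption holds.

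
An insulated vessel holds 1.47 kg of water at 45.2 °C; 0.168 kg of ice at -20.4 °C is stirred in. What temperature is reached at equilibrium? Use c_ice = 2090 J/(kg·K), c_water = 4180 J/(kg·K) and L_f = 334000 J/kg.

Let T be the final temperature. ΣQ_i = 0:
ice -20.4→0 °C: 0.168×2090×20.4 = 7162.8
  fusion: m_ice L_f = 0.168×334000 = 56112
  meltwater 0→T: 0.168×4180×T = 702.24 T
  water: 6144.6(T − 45.2)
6846.8 T = 277736 − 63275 = 214461
T ≈ 31.32 °C — above 0 °C, consistent with complete melting.

T_f ≈ 31.3 °C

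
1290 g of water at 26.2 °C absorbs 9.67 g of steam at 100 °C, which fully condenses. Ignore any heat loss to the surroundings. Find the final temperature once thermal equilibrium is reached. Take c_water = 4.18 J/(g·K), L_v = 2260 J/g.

Taking heat into each body as positive, Σ m c ΔT = 0:
steam→water at 100 °C releases m L_v = 9.67·2260 = 21854
  condensate cools 100→T: 9.67·4.18·(T − 100) = 40.42(T − 100)
  water warms: 1290·4.18·(T − 26.2) = 5392.2(T − 26.2)
5432.6 T = 21854 + 4042.1 + 141276 = 167172
T ≈ 30.77 °C (< 100 °C, so full condensation is consistent).

T_f ≈ 30.8 °C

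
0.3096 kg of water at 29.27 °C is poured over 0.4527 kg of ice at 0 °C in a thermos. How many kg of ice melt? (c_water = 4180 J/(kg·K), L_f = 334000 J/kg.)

Heat available from the water dropping to 0 °C: 0.3096×4180×29.27 = 37879 J.
Fully melting the ice requires m_ice L_f = 0.4527×334000 = 151202 J.
Since 37879 < 151202 J, not all the ice melts; equilibrium is at 0 °C.
m_melt = 37879 / L_f = 0.1134 kg.

m_melted ≈ 0.113 kg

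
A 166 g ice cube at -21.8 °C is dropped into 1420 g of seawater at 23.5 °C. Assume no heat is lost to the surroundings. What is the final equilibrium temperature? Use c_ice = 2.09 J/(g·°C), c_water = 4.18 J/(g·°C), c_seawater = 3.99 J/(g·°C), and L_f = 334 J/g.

T_f ≈ 11.0 °C

Taking heat into each body as positive, Σ m c ΔT = 0:
ice -21.8→0 °C: 166·2.09·21.8 = 7563.3
  fusion: m_ice L_f = 166·334 = 55444
  meltwater 0→T: 166·4.18·T = 693.88 T
  seawater: 5665.8(T − 23.5)
6359.7 T = 133146 − 63007 = 70139
T ≈ 11.03 °C — above 0 °C, consistent with complete melting.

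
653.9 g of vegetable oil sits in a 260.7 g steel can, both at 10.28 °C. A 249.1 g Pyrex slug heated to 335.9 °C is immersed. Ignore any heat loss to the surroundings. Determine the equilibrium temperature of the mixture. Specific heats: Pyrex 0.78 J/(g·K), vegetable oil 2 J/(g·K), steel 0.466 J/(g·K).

T_f ≈ 49.2 °C

Let T be the final temperature. ΣQ_i = 0:
249.1·0.78·(T − 335.9) + 653.9·2·(T − 10.28) + 260.7·0.466·(T − 10.28) = 0
194.3(T − 335.9) + 1307.8(T − 10.28) + 121.49(T − 10.28) = 0
(194.3 + 1307.8 + 121.49) T = 194.3·335.9 + 1307.8·10.28 + 121.49·10.28
T ≈ 49.25 °C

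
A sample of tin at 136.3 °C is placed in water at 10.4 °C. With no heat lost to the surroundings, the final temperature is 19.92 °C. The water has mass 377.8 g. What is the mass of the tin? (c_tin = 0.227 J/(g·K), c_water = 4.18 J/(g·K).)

m ≈ 569 g

Heat lost by the tin = heat gained by the water:
m·0.227·(136.3 − 19.92) = 377.8·4.18·(19.92 − 10.4)
26.42 m = 15034  ⇒  m ≈ 569.1 g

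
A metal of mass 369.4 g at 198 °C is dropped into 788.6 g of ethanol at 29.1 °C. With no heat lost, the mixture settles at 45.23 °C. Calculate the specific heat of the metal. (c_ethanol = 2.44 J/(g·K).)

c ≈ 0.55 J/(g·K)

m_s c (T_s − T_f) = m_ethanol c_ethanol (T_f − T_0):
369.4·c·(198 − 45.23) = 788.6·2.44·(45.23 − 29.1)
56433 c = 31037  ⇒  c ≈ 0.55 J/(g·K)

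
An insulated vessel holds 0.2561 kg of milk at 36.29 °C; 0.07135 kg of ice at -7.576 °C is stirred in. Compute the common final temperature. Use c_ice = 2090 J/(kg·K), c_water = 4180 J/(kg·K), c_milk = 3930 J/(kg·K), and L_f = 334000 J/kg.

T_f ≈ 8.9 °C

Heat gained plus heat lost sum to zero:
ice -7.576→0 °C: 0.07135·2090·7.576 = 1129.7
  melt ice: 0.07135·334000 = 23831
  warm the meltwater: 298.24 T
  milk: 1006.5(T − 36.29)
1304.7 T = 36525 − 24961 = 11564
T ≈ 8.86 °C — above 0 °C, consistent with complete melting.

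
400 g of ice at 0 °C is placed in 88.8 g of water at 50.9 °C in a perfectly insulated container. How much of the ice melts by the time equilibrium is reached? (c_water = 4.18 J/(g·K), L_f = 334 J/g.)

m_melted ≈ 56.6 g

Cooling the water to 0 °C releases 88.8·4.18·50.9 = 18893 J.
To melt every bit of ice: 400·334 = 133600 J.
18893 J < 133600 J, so only part of the ice melts and the system sits at 0 °C.
m_melted·334 = 18893  ⇒  m_melted ≈ 56.57 g.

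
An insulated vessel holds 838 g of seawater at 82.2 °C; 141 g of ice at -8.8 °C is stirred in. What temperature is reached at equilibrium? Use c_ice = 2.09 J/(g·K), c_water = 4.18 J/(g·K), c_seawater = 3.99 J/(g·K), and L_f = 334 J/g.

T_f ≈ 57.2 °C

Energy balance with sensible and latent terms:
ice -8.8→0 °C: 141×2.09×8.8 = 2593.3
  melt ice: 141×334 = 47094
  meltwater 0→T: 141×4.18×T = 589.38 T
  seawater: 3343.6(T − 82.2)
3933 T = 274846 − 49687 = 225158
T ≈ 57.25 °C — above 0 °C, consistent with complete melting.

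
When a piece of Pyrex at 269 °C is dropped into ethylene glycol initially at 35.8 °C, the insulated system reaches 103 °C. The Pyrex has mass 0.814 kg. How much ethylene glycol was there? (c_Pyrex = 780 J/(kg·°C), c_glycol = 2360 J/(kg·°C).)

Heat lost by the Pyrex = heat gained by the glycol:
0.814·780·(269 − 103) = m·2360·(103 − 35.8)
158592 m = 105397  ⇒  m ≈ 0.6646 kg

m ≈ 0.665 kg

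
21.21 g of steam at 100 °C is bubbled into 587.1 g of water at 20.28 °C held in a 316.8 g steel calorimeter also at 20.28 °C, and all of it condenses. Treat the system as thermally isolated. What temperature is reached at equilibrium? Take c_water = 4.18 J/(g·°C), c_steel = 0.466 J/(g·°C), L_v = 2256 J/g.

T_f ≈ 40.7 °C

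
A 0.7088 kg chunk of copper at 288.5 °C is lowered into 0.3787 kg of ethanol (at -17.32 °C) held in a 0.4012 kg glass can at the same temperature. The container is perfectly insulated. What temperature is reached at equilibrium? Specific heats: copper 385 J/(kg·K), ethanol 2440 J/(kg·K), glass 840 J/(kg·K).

T_f ≈ 37.1 °C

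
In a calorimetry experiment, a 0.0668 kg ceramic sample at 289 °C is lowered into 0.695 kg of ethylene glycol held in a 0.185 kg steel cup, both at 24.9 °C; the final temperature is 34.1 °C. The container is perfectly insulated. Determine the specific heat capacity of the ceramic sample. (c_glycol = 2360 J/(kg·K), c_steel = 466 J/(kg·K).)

c ≈ 933 J/(kg·K)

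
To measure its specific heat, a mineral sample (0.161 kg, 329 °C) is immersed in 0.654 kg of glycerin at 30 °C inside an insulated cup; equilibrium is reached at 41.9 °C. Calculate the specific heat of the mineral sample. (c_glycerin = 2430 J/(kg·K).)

c ≈ 409 J/(kg·K)

Let T be the final temperature. ΣQ_i = 0:
0.161×c×(41.9 − 329) + 0.654×2430×(41.9 − 30) = 0
-46.22 c = -18912
c = -18912/-46.22 ≈ 409.1 J/(kg·K)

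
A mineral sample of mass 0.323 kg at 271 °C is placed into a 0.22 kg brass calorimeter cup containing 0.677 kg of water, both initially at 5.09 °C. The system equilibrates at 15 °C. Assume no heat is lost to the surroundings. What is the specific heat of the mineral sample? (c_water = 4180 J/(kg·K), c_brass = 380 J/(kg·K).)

Let T be the final temperature. ΣQ_i = 0:
0.323·c·(15 − 271) + 0.677·4180·(15 − 5.09) + 0.22·380·(15 − 5.09) = 0
-82.69 c = -28872
c = -28872/-82.69 ≈ 349.2 J/(kg·K)

c ≈ 349 J/(kg·K)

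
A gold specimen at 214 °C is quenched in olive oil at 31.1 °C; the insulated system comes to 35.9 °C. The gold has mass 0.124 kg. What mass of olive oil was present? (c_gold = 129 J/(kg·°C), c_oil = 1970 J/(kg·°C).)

|Q_gold| = |Q_oil|:
0.124·129·(214 − 35.9) = m·1970·(35.9 − 31.1)
9456 m = 2848.9  ⇒  m ≈ 0.3013 kg

m ≈ 0.301 kg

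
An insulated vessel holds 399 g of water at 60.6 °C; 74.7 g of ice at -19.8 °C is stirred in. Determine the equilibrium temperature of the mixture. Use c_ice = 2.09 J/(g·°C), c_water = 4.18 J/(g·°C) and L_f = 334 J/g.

T_f ≈ 36.9 °C

Taking heat into each body as positive, Σ m c ΔT = 0:
ice -19.8→0 °C: 74.7·2.09·19.8 = 3091.2
  fusion: m_ice L_f = 74.7·334 = 24950
  warm the meltwater: 312.25 T
  water cools: 399·4.18·(T − 60.6) = 1667.8(T − 60.6)
1980.1 T = 101070 − 28041 = 73029
T ≈ 36.88 °C (positive, so assuming full melt was valid).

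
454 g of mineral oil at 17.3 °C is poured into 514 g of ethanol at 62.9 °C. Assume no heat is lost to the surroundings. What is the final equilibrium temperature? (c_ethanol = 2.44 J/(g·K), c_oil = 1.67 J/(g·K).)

With ΣQ=0 the equilibrium temperature is the m·c-weighted mean:
T_f = (1254.2·62.9 + 758.18·17.3) / (1254.2 + 758.18)
    = 92003 / 2012.3 ≈ 45.72 °C

T_f ≈ 45.7 °C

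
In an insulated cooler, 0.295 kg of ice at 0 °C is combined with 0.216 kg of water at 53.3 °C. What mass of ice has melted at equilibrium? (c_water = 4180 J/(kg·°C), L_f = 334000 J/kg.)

Water can give up m c ΔT = 0.216×4180×53.3 = 48124 J before reaching 0 °C.
Melting all 0.295 kg of ice would need 0.295×334000 = 98530 J.
That's not enough to melt it all — equilibrium is at 0 °C with ice remaining.
m_melt = 48124 / L_f = 0.1441 kg.

m_melted ≈ 0.144 kg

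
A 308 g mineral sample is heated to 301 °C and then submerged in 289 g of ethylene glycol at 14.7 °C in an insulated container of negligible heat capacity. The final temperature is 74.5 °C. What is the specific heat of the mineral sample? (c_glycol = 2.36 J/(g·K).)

c ≈ 0.585 J/(g·K)

Let T be the final temperature. ΣQ_i = 0:
308·c·(74.5 − 301) + 289·2.36·(74.5 − 14.7) = 0
-69762 c = -40786
c = -40786/-69762 ≈ 0.5846 J/(g·K)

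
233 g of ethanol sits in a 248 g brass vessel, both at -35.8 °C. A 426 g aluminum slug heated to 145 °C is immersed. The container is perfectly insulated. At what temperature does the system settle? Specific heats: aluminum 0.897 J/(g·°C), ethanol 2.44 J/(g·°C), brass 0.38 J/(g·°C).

T_f = Σ m_i c_i T_i / Σ m_i c_i:
T_f = (382.12*145 + 568.52*(-35.8) + 94.24*(-35.8)) / (382.12 + 568.52 + 94.24)
    = 31681 / 1044.9 ≈ 30.32 °C

T_f ≈ 30.3 °C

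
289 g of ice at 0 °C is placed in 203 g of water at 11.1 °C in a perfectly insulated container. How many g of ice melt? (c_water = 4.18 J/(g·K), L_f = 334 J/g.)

Cooling the water to 0 °C releases 203·4.18·11.1 = 9418.8 J.
To melt every bit of ice: 289·334 = 96526 J.
Since 9418.8 < 96526 J, not all the ice melts; equilibrium is at 0 °C.
m_melted·334 = 9418.8  ⇒  m_melted ≈ 28.2 g.

m_melted ≈ 28.2 g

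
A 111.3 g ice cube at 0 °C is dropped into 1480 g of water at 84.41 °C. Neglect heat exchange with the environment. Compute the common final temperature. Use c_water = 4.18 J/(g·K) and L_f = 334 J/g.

Energy conservation, ΣQ = 0:
latent heat to melt: 111.3·334 = 37174; warm the meltwater: 465.23 T; water cools: 1480·4.18·(T − 84.41) = 6186.4(T − 84.41)
6651.6 T = 522194 − 37174 = 485020
T ≈ 72.92 °C — above 0 °C, consistent with complete melting.

T_f ≈ 72.9 °C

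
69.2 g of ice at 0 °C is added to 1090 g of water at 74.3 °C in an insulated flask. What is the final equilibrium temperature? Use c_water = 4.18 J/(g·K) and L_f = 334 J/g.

T_f ≈ 65.1 °C

Taking heat into each body as positive, Σ m c ΔT = 0:
latent heat to melt: 69.2·334 = 23113
  meltwater 0→T: 69.2·4.18·T = 289.26 T
  water: 4556.2(T − 74.3)
4845.5 T = 338526 − 23113 = 315413
T ≈ 65.09 °C (positive, so assuming full melt was valid).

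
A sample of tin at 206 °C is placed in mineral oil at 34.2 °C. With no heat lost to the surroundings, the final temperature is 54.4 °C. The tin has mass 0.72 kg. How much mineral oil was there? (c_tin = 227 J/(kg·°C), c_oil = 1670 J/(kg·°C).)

|Q_tin| = |Q_oil|:
0.72·227·(206 − 54.4) = m·1670·(54.4 − 34.2)
33734 m = 24778  ⇒  m ≈ 0.7345 kg

m ≈ 0.734 kg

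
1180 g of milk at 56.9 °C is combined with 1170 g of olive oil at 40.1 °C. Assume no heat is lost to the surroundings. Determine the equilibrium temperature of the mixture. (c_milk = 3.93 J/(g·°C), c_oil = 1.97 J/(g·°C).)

Heat lost by the milk equals heat gained by the oil:
1180×3.93×(56.9 − T) = 1170×1.97×(T − 40.1)
4637.4(56.9 − T) = 2304.9(T − 40.1)
6942.3 T = 356295  ⇒  T ≈ 51.32 °C

T_f ≈ 51.3 °C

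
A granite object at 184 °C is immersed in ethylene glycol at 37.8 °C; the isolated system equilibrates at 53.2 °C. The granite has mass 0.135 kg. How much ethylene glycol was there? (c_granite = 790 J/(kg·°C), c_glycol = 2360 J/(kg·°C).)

m ≈ 0.384 kg

|Q_granite| = |Q_glycol|:
0.135×790×(184 − 53.2) = m×2360×(53.2 − 37.8)
36344 m = 13950  ⇒  m ≈ 0.3838 kg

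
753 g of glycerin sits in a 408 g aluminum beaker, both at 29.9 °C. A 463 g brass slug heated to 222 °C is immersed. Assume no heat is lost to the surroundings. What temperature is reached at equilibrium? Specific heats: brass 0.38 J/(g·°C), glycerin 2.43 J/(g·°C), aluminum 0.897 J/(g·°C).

T_f ≈ 44.2 °C

Energy conservation, ΣQ = 0:
463·0.38·(T − 222) + 753·2.43·(T − 29.9) + 408·0.897·(T − 29.9) = 0
(175.94 + 1829.8 + 365.98) T = 175.94·222 + 1829.8·29.9 + 365.98·29.9
T = 104712/2371.7 ≈ 44.15 °C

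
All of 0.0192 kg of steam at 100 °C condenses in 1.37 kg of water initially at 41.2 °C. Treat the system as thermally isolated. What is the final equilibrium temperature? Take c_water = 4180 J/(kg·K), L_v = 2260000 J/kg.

Let T be the final temperature. ΣQ_i = 0:
condense steam: −0.0192×2260000 = −43392; condensed water 100 °C→T: 80.26(T − 100); water warms: 1.37×4180×(T − 41.2) = 5726.6(T − 41.2)
5806.9 T = 43392 + 8025.6 + 235936 = 287354
T ≈ 49.49 °C — below 100 °C, confirming all the steam condensed.

T_f ≈ 49.5 °C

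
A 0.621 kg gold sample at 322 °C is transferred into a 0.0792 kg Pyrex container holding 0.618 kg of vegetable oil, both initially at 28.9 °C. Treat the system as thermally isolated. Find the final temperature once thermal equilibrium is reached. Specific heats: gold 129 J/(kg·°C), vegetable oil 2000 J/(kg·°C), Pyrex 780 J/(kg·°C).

T_f ≈ 45.9 °C

Setting the total heat transfer to zero:
0.621×129×(T − 322) + 0.618×2000×(T − 28.9) + 0.0792×780×(T − 28.9) = 0
80.11(T − 322) + 1236(T − 28.9) + 61.78(T − 28.9) = 0
1377.9 T = 63301
T = 63301 / 1377.9 = 45.9 °C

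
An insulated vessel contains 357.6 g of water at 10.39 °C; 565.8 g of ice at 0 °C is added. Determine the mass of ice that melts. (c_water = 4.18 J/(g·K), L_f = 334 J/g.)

m_melted ≈ 46.5 g

Water can give up m c ΔT = 357.6×4.18×10.39 = 15531 J before reaching 0 °C.
To melt every bit of ice: 565.8×334 = 188977 J.
Since 15531 < 188977 J, not all the ice melts; equilibrium is at 0 °C.
m_melted×334 = 15531  ⇒  m_melted ≈ 46.5 g.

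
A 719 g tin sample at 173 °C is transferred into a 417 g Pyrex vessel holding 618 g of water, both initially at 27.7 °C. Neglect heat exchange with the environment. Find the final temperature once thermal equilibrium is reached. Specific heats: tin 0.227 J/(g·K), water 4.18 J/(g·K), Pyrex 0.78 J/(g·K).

T_f ≈ 35.4 °C

Energy conservation, ΣQ = 0:
719×0.227×(T − 173) + 618×4.18×(T − 27.7) + 417×0.78×(T − 27.7) = 0
163.21(T − 173) + 2583.2(T − 27.7) + 325.26(T − 27.7) = 0
(163.21 + 2583.2 + 325.26) T = 163.21×173 + 2583.2×27.7 + 325.26×27.7
T ≈ 35.42 °C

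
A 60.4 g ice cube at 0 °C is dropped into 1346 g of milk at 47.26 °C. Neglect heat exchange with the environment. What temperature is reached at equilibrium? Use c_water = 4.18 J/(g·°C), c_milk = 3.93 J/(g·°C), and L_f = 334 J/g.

T_f ≈ 41.5 °C

Setting the total heat transfer to zero:
fusion: m_ice L_f = 60.4×334 = 20174; meltwater 0→T: 60.4×4.18×T = 252.47 T; milk: 5289.8(T − 47.26)
5542.3 T = 249995 − 20174 = 229821
T ≈ 41.47 °C. Since T > 0 °C, the all-ice-melts assumption holds.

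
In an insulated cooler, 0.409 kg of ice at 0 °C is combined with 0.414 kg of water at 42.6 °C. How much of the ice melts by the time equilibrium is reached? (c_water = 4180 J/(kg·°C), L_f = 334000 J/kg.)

m_melted ≈ 0.221 kg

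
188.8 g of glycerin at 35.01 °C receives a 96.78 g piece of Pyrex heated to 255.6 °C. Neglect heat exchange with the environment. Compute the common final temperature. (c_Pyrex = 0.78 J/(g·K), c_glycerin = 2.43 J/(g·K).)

Net heat exchanged in the isolated system is zero:
96.78*0.78*(T − 255.6) + 188.8*2.43*(T − 35.01) = 0
75.49(T − 255.6) + 458.78(T − 35.01) = 0
(75.49 + 458.78) T = 75.49*255.6 + 458.78*35.01
T ≈ 66.18 °C

T_f ≈ 66.2 °C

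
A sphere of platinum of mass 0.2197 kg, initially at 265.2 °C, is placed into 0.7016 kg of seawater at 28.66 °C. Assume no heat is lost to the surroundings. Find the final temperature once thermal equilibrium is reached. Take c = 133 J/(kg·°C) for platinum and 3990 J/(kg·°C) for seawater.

Energy conservation, ΣQ = 0:
0.2197*133*(T − 265.2) + 0.7016*3990*(T − 28.66) = 0
(29.22 + 2799.4) T = 29.22*265.2 + 2799.4*28.66
T ≈ 31.10 °C

T_f ≈ 31.1 °C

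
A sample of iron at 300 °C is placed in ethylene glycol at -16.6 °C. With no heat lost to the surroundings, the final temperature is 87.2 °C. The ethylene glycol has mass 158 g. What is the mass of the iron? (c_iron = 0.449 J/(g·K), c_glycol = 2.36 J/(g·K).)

m ≈ 405 g

Heat lost by the iron = heat gained by the glycol:
m×0.449×(300 − 87.2) = 158×2.36×(87.2 − (-16.6))
95.55 m = 38705  ⇒  m ≈ 405.1 g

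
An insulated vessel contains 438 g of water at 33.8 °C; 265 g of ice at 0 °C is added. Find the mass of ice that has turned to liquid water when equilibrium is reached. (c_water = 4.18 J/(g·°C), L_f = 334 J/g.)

m_melted ≈ 185 g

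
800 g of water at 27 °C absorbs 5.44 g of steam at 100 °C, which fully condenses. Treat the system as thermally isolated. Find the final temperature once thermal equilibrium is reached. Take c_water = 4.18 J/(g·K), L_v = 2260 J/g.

T_f ≈ 31.1 °C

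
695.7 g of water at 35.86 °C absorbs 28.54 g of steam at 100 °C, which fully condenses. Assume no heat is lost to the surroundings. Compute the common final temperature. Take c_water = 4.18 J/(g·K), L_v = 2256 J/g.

T_f ≈ 59.7 °C

Energy balance with sensible and latent terms:
latent heat released on condensation: 28.54·2256 = 64386
  condensate cools 100→T: 28.54·4.18·(T − 100) = 119.3(T − 100)
  water warms: 695.7·4.18·(T − 35.86) = 2908(T − 35.86)
3027.3 T = 64386 + 11930 + 104282 = 180598
T ≈ 59.66 °C (< 100 °C, so full condensation is consistent).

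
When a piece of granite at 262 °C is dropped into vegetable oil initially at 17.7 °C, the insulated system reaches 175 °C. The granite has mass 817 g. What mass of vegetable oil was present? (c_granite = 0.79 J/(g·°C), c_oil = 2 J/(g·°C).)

Heat lost by the granite = heat gained by the oil:
817×0.79×(262 − 175) = m×2×(175 − 17.7)
314.6 m = 56152  ⇒  m ≈ 178.5 g

m ≈ 178 g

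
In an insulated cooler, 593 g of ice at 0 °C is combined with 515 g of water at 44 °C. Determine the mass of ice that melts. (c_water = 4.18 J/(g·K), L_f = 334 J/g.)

Water can give up m c ΔT = 515·4.18·44 = 94719 J before reaching 0 °C.
Melting all 593 g of ice would need 593·334 = 198062 J.
94719 J < 198062 J, so only part of the ice melts and the system sits at 0 °C.
Mass melted = 94719/334 ≈ 283.6 g.

m_melted ≈ 284 g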